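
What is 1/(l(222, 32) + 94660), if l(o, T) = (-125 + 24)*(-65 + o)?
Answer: 1/78803 ≈ 1.2690e-5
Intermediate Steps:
l(o, T) = 6565 - 101*o (l(o, T) = -101*(-65 + o) = 6565 - 101*o)
1/(l(222, 32) + 94660) = 1/((6565 - 101*222) + 94660) = 1/((6565 - 22422) + 94660) = 1/(-15857 + 94660) = 1/78803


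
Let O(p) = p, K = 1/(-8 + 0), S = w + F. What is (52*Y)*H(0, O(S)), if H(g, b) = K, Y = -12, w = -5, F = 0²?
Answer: 78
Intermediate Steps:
F = 0
S = -5 (S = -5 + 0 = -5)
K = -⅛ (K = 1/(-8) = -⅛ ≈ -0.12500)
H(g, b) = -⅛
(52*Y)*H(0, O(S)) = (52*(-12))*(-⅛) = -624*(-⅛) = 78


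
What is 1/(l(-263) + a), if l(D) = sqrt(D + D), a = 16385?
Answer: 16385/268468751 - I*sqrt(526)/268468751 ≈ 6.1031e-5 - 8.5428e-8*I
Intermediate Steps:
l(D) = sqrt(2)*sqrt(D) (l(D) = sqrt(2*D) = sqrt(2)*sqrt(D))
1/(l(-263) + a) = 1/(sqrt(2)*sqrt(-263) + 16385) = 1/(sqrt(2)*(I*sqrt(263)) + 16385) = 1/(I*sqrt(526) + 16385) = 1/(16385 + I*sqrt(526))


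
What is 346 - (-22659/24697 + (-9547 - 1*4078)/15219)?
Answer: 130730164424/375863643 ≈ 347.81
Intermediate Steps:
346 - (-22659/24697 + (-9547 - 1*4078)/15219) = 346 - (-22659*1/24697 + (-9547 - 4078)*(1/15219)) = 346 - (-22659/24697 - 13625*1/15219) = 346 - (-22659/24697 - 13625/15219) = 346 - 1*(-681343946/375863643) = 346 + 681343946/375863643 = 130730164424/375863643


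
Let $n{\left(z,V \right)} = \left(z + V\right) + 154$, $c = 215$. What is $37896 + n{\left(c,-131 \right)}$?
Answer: $38134$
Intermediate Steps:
$n{\left(z,V \right)} = 154 + V + z$ ($n{\left(z,V \right)} = \left(V + z\right) + 154 = 154 + V + z$)
$37896 + n{\left(c,-131 \right)} = 37896 + \left(154 - 131 + 215\right) = 37896 + 238 = 38134$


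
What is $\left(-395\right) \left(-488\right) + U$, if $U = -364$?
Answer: $192396$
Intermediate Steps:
$\left(-395\right) \left(-488\right) + U = \left(-395\right) \left(-488\right) - 364 = 192760 - 364 = 192396$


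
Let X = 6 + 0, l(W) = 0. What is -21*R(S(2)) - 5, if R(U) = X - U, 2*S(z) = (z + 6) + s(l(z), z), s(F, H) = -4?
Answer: -89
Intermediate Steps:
X = 6
S(z) = 1 + z/2 (S(z) = ((z + 6) - 4)/2 = ((6 + z) - 4)/2 = (2 + z)/2 = 1 + z/2)
R(U) = 6 - U
-21*R(S(2)) - 5 = -21*(6 - (1 + (½)*2)) - 5 = -21*(6 - (1 + 1)) - 5 = -21*(6 - 1*2) - 5 = -21*(6 - 2) - 5 = -21*4 - 5 = -84 - 5 = -89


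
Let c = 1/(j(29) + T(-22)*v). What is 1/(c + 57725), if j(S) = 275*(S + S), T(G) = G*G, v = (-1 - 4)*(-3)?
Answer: 23210/1339797251 ≈ 1.7324e-5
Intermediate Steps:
v = 15 (v = -5*(-3) = 15)
T(G) = G²
j(S) = 550*S (j(S) = 275*(2*S) = 550*S)
c = 1/23210 (c = 1/(550*29 + (-22)²*15) = 1/(15950 + 484*15) = 1/(15950 + 7260) = 1/23210 ≈ 4.3085e-5)
1/(c + 57725) = 1/(1/23210 + 57725) = 1/(1339797251/23210) = 23210/1339797251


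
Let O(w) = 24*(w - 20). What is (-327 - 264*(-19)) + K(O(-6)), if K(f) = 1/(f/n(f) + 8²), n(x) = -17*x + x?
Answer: 4796863/1023 ≈ 4689.0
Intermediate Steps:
n(x) = -16*x
O(w) = -480 + 24*w (O(w) = 24*(-20 + w) = -480 + 24*w)
K(f) = 16/1023 (K(f) = 1/(f/((-16*f)) + 8²) = 1/(f*(-1/(16*f)) + 64) = 1/(-1/16 + 64) = 1/(1023/16) = 16/1023)
(-327 - 264*(-19)) + K(O(-6)) = (-327 - 264*(-19)) + 16/1023 = (-327 + 5016) + 16/1023 = 4689 + 16/1023 = 4796863/1023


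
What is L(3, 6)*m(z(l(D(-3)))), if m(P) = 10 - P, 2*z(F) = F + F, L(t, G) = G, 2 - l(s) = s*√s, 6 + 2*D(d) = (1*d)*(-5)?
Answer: 48 + 81*√2/2 ≈ 105.28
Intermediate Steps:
D(d) = -3 - 5*d/2 (D(d) = -3 + ((1*d)*(-5))/2 = -3 + (d*(-5))/2 = -3 + (-5*d)/2 = -3 - 5*d/2)
l(s) = 2 - s^(3/2) (l(s) = 2 - s*√s = 2 - s^(3/2))
z(F) = F (z(F) = (F + F)/2 = (2*F)/2 = F)
L(3, 6)*m(z(l(D(-3)))) = 6*(10 - (2 - (-3 - 5/2*(-3))^(3/2))) = 6*(10 - (2 - (-3 + 15/2)^(3/2))) = 6*(10 - (2 - (9/2)^(3/2))) = 6*(10 - (2 - 27*√2/4)) = 6*(10 + (-2 + 27*√2/4)) = 6*(8 + 27*√2/4) = 48 + 81*√2/2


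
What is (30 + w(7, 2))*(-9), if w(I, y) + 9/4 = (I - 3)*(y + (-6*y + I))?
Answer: -567/4 ≈ -141.75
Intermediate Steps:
w(I, y) = -9/4 + (-3 + I)*(I - 5*y) (w(I, y) = -9/4 + (I - 3)*(y + (-6*y + I)) = -9/4 + (-3 + I)*(y + (I - 6*y)) = -9/4 + (-3 + I)*(I - 5*y))
(30 + w(7, 2))*(-9) = (30 + (-9/4 + 7² - 3*7 + 15*2 - 5*7*2))*(-9) = (30 + (-9/4 + 49 - 21 + 30 - 70))*(-9) = (30 - 57/4)*(-9) = (63/4)*(-9) = -567/4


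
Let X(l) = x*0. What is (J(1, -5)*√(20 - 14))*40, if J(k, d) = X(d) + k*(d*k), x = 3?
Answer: -200*√6 ≈ -489.90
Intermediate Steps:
X(l) = 0 (X(l) = 3*0 = 0)
J(k, d) = d*k² (J(k, d) = 0 + k*(d*k) = 0 + d*k² = d*k²)
(J(1, -5)*√(20 - 14))*40 = ((-5*1²)*√(20 - 14))*40 = ((-5*1)*√6)*40 = -5*√6*40 = -200*√6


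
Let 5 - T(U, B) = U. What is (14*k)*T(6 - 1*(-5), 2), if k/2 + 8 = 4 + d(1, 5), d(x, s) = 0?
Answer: 672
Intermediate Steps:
T(U, B) = 5 - U
k = -8 (k = -16 + 2*(4 + 0) = -16 + 2*4 = -16 + 8 = -8)
(14*k)*T(6 - 1*(-5), 2) = (14*(-8))*(5 - (6 - 1*(-5))) = -112*(5 - (6 + 5)) = -112*(5 - 1*11) = -112*(5 - 11) = -112*(-6) = 672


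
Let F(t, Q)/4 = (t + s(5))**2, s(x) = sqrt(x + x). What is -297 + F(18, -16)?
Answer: 1039 + 144*sqrt(10) ≈ 1494.4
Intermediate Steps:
s(x) = sqrt(2)*sqrt(x) (s(x) = sqrt(2*x) = sqrt(2)*sqrt(x))
F(t, Q) = 4*(t + sqrt(10))**2 (F(t, Q) = 4*(t + sqrt(2)*sqrt(5))**2 = 4*(t + sqrt(10))**2)
-297 + F(18, -16) = -297 + 4*(18 + sqrt(10))**2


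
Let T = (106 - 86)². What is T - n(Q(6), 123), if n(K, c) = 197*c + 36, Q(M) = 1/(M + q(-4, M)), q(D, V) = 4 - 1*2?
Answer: -23867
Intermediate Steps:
q(D, V) = 2 (q(D, V) = 4 - 2 = 2)
T = 400 (T = 20² = 400)
Q(M) = 1/(2 + M) (Q(M) = 1/(M + 2) = 1/(2 + M))
n(K, c) = 36 + 197*c
T - n(Q(6), 123) = 400 - (36 + 197*123) = 400 - (36 + 24231) = 400 - 1*24267 = 400 - 24267 = -23867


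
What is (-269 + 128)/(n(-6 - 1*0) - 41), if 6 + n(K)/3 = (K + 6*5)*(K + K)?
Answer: 141/923 ≈ 0.15276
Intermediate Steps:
n(K) = -18 + 6*K*(30 + K) (n(K) = -18 + 3*((K + 6*5)*(K + K)) = -18 + 3*((K + 30)*(2*K)) = -18 + 3*((30 + K)*(2*K)) = -18 + 3*(2*K*(30 + K)) = -18 + 6*K*(30 + K))
(-269 + 128)/(n(-6 - 1*0) - 41) = (-269 + 128)/((-18 + 6*(-6 - 1*0)**2 + 180*(-6 - 1*0)) - 41) = -141/((-18 + 6*(-6 + 0)**2 + 180*(-6 + 0)) - 41) = -141/((-18 + 6*(-6)**2 + 180*(-6)) - 41) = -141/((-18 + 6*36 - 1080) - 41) = -141/((-18 + 216 - 1080) - 41) = -141/(-882 - 41) = -141/(-923) = -141*(-1/923) = 141/923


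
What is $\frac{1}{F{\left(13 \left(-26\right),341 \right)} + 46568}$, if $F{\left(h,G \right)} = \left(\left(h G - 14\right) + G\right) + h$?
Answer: $- \frac{1}{68701} \approx -1.4556 \cdot 10^{-5}$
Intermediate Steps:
$F{\left(h,G \right)} = -14 + G + h + G h$ ($F{\left(h,G \right)} = \left(\left(G h - 14\right) + G\right) + h = \left(\left(-14 + G h\right) + G\right) + h = \left(-14 + G + G h\right) + h = -14 + G + h + G h$)
$\frac{1}{F{\left(13 \left(-26\right),341 \right)} + 46568} = \frac{1}{\left(-14 + 341 + 13 \left(-26\right) + 341 \cdot 13 \left(-26\right)\right) + 46568} = \frac{1}{\left(-14 + 341 - 338 + 341 \left(-338\right)\right) + 46568} = \frac{1}{\left(-14 + 341 - 338 - 115258\right) + 46568} = \frac{1}{-115269 + 46568} = \frac{1}{-68701} = - \frac{1}{68701}$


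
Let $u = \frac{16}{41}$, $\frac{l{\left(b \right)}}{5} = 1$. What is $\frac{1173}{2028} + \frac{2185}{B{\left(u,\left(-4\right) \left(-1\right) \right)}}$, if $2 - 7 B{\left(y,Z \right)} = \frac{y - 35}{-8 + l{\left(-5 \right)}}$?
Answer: $- \frac{18424493}{11492} \approx -1603.2$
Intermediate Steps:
$l{\left(b \right)} = 5$ ($l{\left(b \right)} = 5 \cdot 1 = 5$)
$u = \frac{16}{41}$ ($u = 16 \cdot \frac{1}{41} = \frac{16}{41} \approx 0.39024$)
$B{\left(y,Z \right)} = - \frac{29}{21} + \frac{y}{21}$ ($B{\left(y,Z \right)} = \frac{2}{7} - \frac{\left(y - 35\right) \frac{1}{-8 + 5}}{7} = \frac{2}{7} - \frac{\left(-35 + y\right) \frac{1}{-3}}{7} = \frac{2}{7} - \frac{\left(-35 + y\right) \left(- \frac{1}{3}\right)}{7} = \frac{2}{7} - \frac{\frac{35}{3} - \frac{y}{3}}{7} = \frac{2}{7} + \left(- \frac{5}{3} + \frac{y}{21}\right) = - \frac{29}{21} + \frac{y}{21}$)
$\frac{1173}{2028} + \frac{2185}{B{\left(u,\left(-4\right) \left(-1\right) \right)}} = \frac{1173}{2028} + \frac{2185}{- \frac{29}{21} + \frac{1}{21} \cdot \frac{16}{41}} = 1173 \cdot \frac{1}{2028} + \frac{2185}{- \frac{29}{21} + \frac{16}{861}} = \frac{391}{676} + \frac{2185}{- \frac{391}{287}} = \frac{391}{676} + 2185 \left(- \frac{287}{391}\right) = \frac{391}{676} - \frac{27265}{17} = - \frac{18424493}{11492}$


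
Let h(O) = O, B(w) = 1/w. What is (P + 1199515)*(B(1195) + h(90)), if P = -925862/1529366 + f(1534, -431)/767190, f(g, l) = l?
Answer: 75684036285961144331137/701055295170150 ≈ 1.0796e+8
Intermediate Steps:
P = -355485612263/586657150770 (P = -925862/1529366 - 431/767190 = -925862*1/1529366 - 431*1/767190 = -462931/764683 - 431/767190 = -355485612263/586657150770 ≈ -0.60595)
(P + 1199515)*(B(1195) + h(90)) = (-355485612263/586657150770 + 1199515)*(1/1195 + 90) = 703703696720264287*(1/1195 + 90)/586657150770 = (703703696720264287/586657150770)*(107551/1195) = 75684036285961144331137/701055295170150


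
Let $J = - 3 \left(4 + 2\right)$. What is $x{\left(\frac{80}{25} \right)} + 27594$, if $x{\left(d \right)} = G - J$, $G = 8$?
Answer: $27620$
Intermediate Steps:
$J = -18$ ($J = \left(-3\right) 6 = -18$)
$x{\left(d \right)} = 26$ ($x{\left(d \right)} = 8 - -18 = 8 + 18 = 26$)
$x{\left(\frac{80}{25} \right)} + 27594 = 26 + 27594 = 27620$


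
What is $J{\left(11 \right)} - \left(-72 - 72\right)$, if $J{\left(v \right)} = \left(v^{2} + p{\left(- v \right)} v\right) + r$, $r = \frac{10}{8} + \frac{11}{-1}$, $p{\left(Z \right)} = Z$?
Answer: $\frac{537}{4} \approx 134.25$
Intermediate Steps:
$r = - \frac{39}{4}$ ($r = 10 \cdot \frac{1}{8} + 11 \left(-1\right) = \frac{5}{4} - 11 = - \frac{39}{4} \approx -9.75$)
$J{\left(v \right)} = - \frac{39}{4}$ ($J{\left(v \right)} = \left(v^{2} + - v v\right) - \frac{39}{4} = \left(v^{2} - v^{2}\right) - \frac{39}{4} = 0 - \frac{39}{4} = - \frac{39}{4}$)
$J{\left(11 \right)} - \left(-72 - 72\right) = - \frac{39}{4} - \left(-72 - 72\right) = - \frac{39}{4} - -144 = - \frac{39}{4} + 144 = \frac{537}{4}$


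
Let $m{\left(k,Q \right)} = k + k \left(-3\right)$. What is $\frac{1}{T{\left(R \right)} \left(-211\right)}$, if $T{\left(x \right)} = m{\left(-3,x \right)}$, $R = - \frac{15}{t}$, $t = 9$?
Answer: $- \frac{1}{1266} \approx -0.00078989$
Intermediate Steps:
$R = - \frac{5}{3}$ ($R = - \frac{15}{9} = \left(-15\right) \frac{1}{9} = - \frac{5}{3} \approx -1.6667$)
$m{\left(k,Q \right)} = - 2 k$ ($m{\left(k,Q \right)} = k - 3 k = - 2 k$)
$T{\left(x \right)} = 6$ ($T{\left(x \right)} = \left(-2\right) \left(-3\right) = 6$)
$\frac{1}{T{\left(R \right)} \left(-211\right)} = \frac{1}{6 \left(-211\right)} = \frac{1}{-1266} = - \frac{1}{1266}$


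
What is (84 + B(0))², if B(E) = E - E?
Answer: 7056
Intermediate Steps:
B(E) = 0
(84 + B(0))² = (84 + 0)² = 84² = 7056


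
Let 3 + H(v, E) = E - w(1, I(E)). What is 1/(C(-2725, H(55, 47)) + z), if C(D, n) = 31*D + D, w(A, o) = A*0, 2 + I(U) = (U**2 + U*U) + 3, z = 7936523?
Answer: 1/7849323 ≈ 1.2740e-7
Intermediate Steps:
I(U) = 1 + 2*U**2 (I(U) = -2 + ((U**2 + U*U) + 3) = -2 + ((U**2 + U**2) + 3) = -2 + (2*U**2 + 3) = -2 + (3 + 2*U**2) = 1 + 2*U**2)
w(A, o) = 0
H(v, E) = -3 + E (H(v, E) = -3 + (E - 1*0) = -3 + (E + 0) = -3 + E)
C(D, n) = 32*D
1/(C(-2725, H(55, 47)) + z) = 1/(32*(-2725) + 7936523) = 1/(-87200 + 7936523) = 1/7849323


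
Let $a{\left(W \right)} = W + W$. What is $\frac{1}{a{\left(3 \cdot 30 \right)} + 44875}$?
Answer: $\frac{1}{45055} \approx 2.2195 \cdot 10^{-5}$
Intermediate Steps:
$a{\left(W \right)} = 2 W$
$\frac{1}{a{\left(3 \cdot 30 \right)} + 44875} = \frac{1}{2 \cdot 3 \cdot 30 + 44875} = \frac{1}{2 \cdot 90 + 44875} = \frac{1}{180 + 44875} = \frac{1}{45055}$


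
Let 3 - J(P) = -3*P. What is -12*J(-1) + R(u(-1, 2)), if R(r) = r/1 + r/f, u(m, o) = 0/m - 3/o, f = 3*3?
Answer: -5/3 ≈ -1.6667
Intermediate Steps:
f = 9
u(m, o) = -3/o (u(m, o) = 0 - 3/o = -3/o)
J(P) = 3 + 3*P (J(P) = 3 - (-3)*P = 3 + 3*P)
R(r) = 10*r/9 (R(r) = r/1 + r/9 = r*1 + r*(⅑) = r + r/9 = 10*r/9)
-12*J(-1) + R(u(-1, 2)) = -12*(3 + 3*(-1)) + 10*(-3/2)/9 = -12*(3 - 3) + 10*(-3*½)/9 = -12*0 + (10/9)*(-3/2) = 0 - 5/3 = -5/3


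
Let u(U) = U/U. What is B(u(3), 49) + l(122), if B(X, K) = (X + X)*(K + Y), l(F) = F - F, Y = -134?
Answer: -170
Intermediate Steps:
l(F) = 0
u(U) = 1
B(X, K) = 2*X*(-134 + K) (B(X, K) = (X + X)*(K - 134) = (2*X)*(-134 + K) = 2*X*(-134 + K))
B(u(3), 49) + l(122) = 2*1*(-134 + 49) + 0 = 2*1*(-85) + 0 = -170 + 0 = -170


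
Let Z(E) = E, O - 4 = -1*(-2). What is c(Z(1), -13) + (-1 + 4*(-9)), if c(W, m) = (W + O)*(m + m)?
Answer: -219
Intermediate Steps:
O = 6 (O = 4 - 1*(-2) = 4 + 2 = 6)
c(W, m) = 2*m*(6 + W) (c(W, m) = (W + 6)*(m + m) = (6 + W)*(2*m) = 2*m*(6 + W))
c(Z(1), -13) + (-1 + 4*(-9)) = 2*(-13)*(6 + 1) + (-1 + 4*(-9)) = 2*(-13)*7 + (-1 - 36) = -182 - 37 = -219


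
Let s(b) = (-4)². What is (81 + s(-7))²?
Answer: 9409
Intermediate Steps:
s(b) = 16
(81 + s(-7))² = (81 + 16)² = 97² = 9409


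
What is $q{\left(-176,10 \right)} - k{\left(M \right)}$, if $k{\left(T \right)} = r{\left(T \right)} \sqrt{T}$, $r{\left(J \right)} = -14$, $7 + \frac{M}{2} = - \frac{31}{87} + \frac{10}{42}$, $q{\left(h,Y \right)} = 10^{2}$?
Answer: $100 + \frac{34 i \sqrt{2030}}{29} \approx 100.0 + 52.824 i$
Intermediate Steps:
$q{\left(h,Y \right)} = 100$
$M = - \frac{2890}{203}$ ($M = -14 + 2 \left(- \frac{31}{87} + \frac{10}{42}\right) = -14 + 2 \left(\left(-31\right) \frac{1}{87} + 10 \cdot \frac{1}{42}\right) = -14 + 2 \left(- \frac{31}{87} + \frac{5}{21}\right) = -14 + 2 \left(- \frac{24}{203}\right) = -14 - \frac{48}{203} = - \frac{2890}{203} \approx -14.236$)
$k{\left(T \right)} = - 14 \sqrt{T}$
$q{\left(-176,10 \right)} - k{\left(M \right)} = 100 - - 14 \sqrt{- \frac{2890}{203}} = 100 - - 14 \frac{17 i \sqrt{2030}}{203} = 100 - - \frac{34 i \sqrt{2030}}{29} = 100 + \frac{34 i \sqrt{2030}}{29}$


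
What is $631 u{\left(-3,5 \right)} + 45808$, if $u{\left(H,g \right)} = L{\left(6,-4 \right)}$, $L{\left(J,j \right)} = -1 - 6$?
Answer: $41391$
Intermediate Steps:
$L{\left(J,j \right)} = -7$ ($L{\left(J,j \right)} = -1 - 6 = -7$)
$u{\left(H,g \right)} = -7$
$631 u{\left(-3,5 \right)} + 45808 = 631 \left(-7\right) + 45808 = -4417 + 45808 = 41391$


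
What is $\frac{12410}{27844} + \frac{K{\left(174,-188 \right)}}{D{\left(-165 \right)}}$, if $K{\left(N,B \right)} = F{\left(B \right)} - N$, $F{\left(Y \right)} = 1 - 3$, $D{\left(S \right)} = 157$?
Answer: $- \frac{1476087}{2185754} \approx -0.67532$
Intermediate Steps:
$F{\left(Y \right)} = -2$ ($F{\left(Y \right)} = 1 - 3 = -2$)
$K{\left(N,B \right)} = -2 - N$
$\frac{12410}{27844} + \frac{K{\left(174,-188 \right)}}{D{\left(-165 \right)}} = \frac{12410}{27844} + \frac{-2 - 174}{157} = 12410 \cdot \frac{1}{27844} + \left(-2 - 174\right) \frac{1}{157} = \frac{6205}{13922} - \frac{176}{157} = - \frac{1476087}{2185754}$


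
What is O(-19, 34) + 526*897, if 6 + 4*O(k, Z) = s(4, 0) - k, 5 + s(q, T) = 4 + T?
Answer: 471825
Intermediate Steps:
s(q, T) = -1 + T (s(q, T) = -5 + (4 + T) = -1 + T)
O(k, Z) = -7/4 - k/4 (O(k, Z) = -3/2 + ((-1 + 0) - k)/4 = -3/2 + (-1 - k)/4 = -3/2 + (-¼ - k/4) = -7/4 - k/4)
O(-19, 34) + 526*897 = (-7/4 - ¼*(-19)) + 526*897 = (-7/4 + 19/4) + 471822 = 3 + 471822 = 471825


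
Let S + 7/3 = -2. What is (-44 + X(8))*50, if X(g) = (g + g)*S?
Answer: -17000/3 ≈ -5666.7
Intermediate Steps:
S = -13/3 (S = -7/3 - 2 = -13/3 ≈ -4.3333)
X(g) = -26*g/3 (X(g) = (g + g)*(-13/3) = (2*g)*(-13/3) = -26*g/3)
(-44 + X(8))*50 = (-44 - 26/3*8)*50 = (-44 - 208/3)*50 = -340/3*50 = -17000/3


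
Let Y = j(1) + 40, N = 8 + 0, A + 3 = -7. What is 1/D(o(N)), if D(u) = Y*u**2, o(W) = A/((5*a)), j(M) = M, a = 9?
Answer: 81/164 ≈ 0.49390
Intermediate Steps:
A = -10 (A = -3 - 7 = -10)
N = 8
Y = 41 (Y = 1 + 40 = 41)
o(W) = -2/9 (o(W) = -10/(5*9) = -10/45 = -10*1/45 = -2/9)
D(u) = 41*u**2
1/D(o(N)) = 1/(41*(-2/9)**2) = 1/(41*(4/81)) = 1/(164/81) = 81/164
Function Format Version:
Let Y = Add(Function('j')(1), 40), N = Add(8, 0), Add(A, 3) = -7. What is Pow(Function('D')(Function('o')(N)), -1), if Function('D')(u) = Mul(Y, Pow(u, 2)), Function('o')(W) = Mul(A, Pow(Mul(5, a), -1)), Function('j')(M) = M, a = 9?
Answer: Rational(81, 164) ≈ 0.49390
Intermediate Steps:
A = -10 (A = Add(-3, -7) = -10)
N = 8
Y = 41 (Y = Add(1, 40) = 41)
Function('o')(W) = Rational(-2, 9) (Function('o')(W) = Mul(-10, Pow(Mul(5, 9), -1)) = Mul(-10, Pow(45, -1)) = Mul(-10, Rational(1, 45)) = Rational(-2, 9))
Function('D')(u) = Mul(41, Pow(u, 2))
Pow(Function('D')(Function('o')(N)), -1) = Pow(Mul(41, Pow(Rational(-2, 9), 2)), -1) = Pow(Mul(41, Rational(4, 81)), -1) = Pow(Rational(164, 81), -1) = Rational(81, 164)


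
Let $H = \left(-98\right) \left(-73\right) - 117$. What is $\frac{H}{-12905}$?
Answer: $- \frac{7037}{12905} \approx -0.54529$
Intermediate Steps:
$H = 7037$ ($H = 7154 - 117 = 7037$)
$\frac{H}{-12905} = \frac{7037}{-12905} = 7037 \left(- \frac{1}{12905}\right) = - \frac{7037}{12905}$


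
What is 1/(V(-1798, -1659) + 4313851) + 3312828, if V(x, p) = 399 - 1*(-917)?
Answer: 14295406062277/4315167 ≈ 3.3128e+6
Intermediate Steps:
V(x, p) = 1316 (V(x, p) = 399 + 917 = 1316)
1/(V(-1798, -1659) + 4313851) + 3312828 = 1/(1316 + 4313851) + 3312828 = 1/4315167 + 3312828 = 14295406062277/4315167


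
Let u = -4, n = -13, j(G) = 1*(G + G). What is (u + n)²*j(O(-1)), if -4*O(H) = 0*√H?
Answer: 0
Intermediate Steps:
O(H) = 0 (O(H) = -0*√H = -¼*0 = 0)
j(G) = 2*G (j(G) = 1*(2*G) = 2*G)
(u + n)²*j(O(-1)) = (-4 - 13)²*(2*0) = (-17)²*0 = 289*0 = 0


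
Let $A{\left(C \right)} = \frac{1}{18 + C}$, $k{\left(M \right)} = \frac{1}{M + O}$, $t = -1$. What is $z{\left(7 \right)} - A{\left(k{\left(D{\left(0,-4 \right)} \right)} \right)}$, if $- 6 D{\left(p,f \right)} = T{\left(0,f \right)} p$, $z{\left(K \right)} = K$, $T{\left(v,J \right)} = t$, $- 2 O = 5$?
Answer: $\frac{611}{88} \approx 6.9432$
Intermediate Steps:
$O = - \frac{5}{2}$ ($O = \left(- \frac{1}{2}\right) 5 = - \frac{5}{2} \approx -2.5$)
$T{\left(v,J \right)} = -1$
$D{\left(p,f \right)} = \frac{p}{6}$ ($D{\left(p,f \right)} = - \frac{\left(-1\right) p}{6} = \frac{p}{6}$)
$k{\left(M \right)} = \frac{1}{- \frac{5}{2} + M}$ ($k{\left(M \right)} = \frac{1}{M - \frac{5}{2}} = \frac{1}{- \frac{5}{2} + M}$)
$z{\left(7 \right)} - A{\left(k{\left(D{\left(0,-4 \right)} \right)} \right)} = 7 - \frac{1}{18 + \frac{2}{-5 + 2 \cdot \frac{1}{6} \cdot 0}} = 7 - \frac{1}{18 + \frac{2}{-5 + 2 \cdot 0}} = 7 - \frac{1}{18 + \frac{2}{-5 + 0}} = 7 - \frac{1}{18 + \frac{2}{-5}} = 7 - \frac{1}{18 + 2 \left(- \frac{1}{5}\right)} = 7 - \frac{1}{18 - \frac{2}{5}} = 7 - \frac{1}{\frac{88}{5}} = 7 - \frac{5}{88} = \frac{611}{88}$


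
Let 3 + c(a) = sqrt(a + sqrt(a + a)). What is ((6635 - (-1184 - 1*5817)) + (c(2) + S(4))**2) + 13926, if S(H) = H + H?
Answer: 27611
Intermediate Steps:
c(a) = -3 + sqrt(a + sqrt(2)*sqrt(a)) (c(a) = -3 + sqrt(a + sqrt(a + a)) = -3 + sqrt(a + sqrt(2*a)) = -3 + sqrt(a + sqrt(2)*sqrt(a)))
S(H) = 2*H
((6635 - (-1184 - 1*5817)) + (c(2) + S(4))**2) + 13926 = ((6635 - (-1184 - 1*5817)) + ((-3 + sqrt(2 + sqrt(2)*sqrt(2))) + 2*4)**2) + 13926 = ((6635 - (-1184 - 5817)) + ((-3 + sqrt(2 + 2)) + 8)**2) + 13926 = ((6635 - 1*(-7001)) + ((-3 + sqrt(4)) + 8)**2) + 13926 = ((6635 + 7001) + ((-3 + 2) + 8)**2) + 13926 = (13636 + (-1 + 8)**2) + 13926 = (13636 + 7**2) + 13926 = (13636 + 49) + 13926 = 13685 + 13926 = 27611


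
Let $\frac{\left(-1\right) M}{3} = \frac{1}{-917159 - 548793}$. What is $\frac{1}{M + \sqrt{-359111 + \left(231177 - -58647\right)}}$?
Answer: $\frac{4397856}{148898820756405257} - \frac{2149015266304 i \sqrt{69287}}{148898820756405257} \approx 2.9536 \cdot 10^{-11} - 0.003799 i$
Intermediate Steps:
$M = \frac{3}{1465952}$ ($M = - \frac{3}{-917159 - 548793} = - \frac{3}{-1465952} = \left(-3\right) \left(- \frac{1}{1465952}\right) = \frac{3}{1465952} \approx 2.0465 \cdot 10^{-6}$)
$\frac{1}{M + \sqrt{-359111 + \left(231177 - -58647\right)}} = \frac{1}{\frac{3}{1465952} + \sqrt{-359111 + \left(231177 - -58647\right)}} = \frac{1}{\frac{3}{1465952} + \sqrt{-359111 + \left(231177 + 58647\right)}} = \frac{1}{\frac{3}{1465952} + \sqrt{-359111 + 289824}} = \frac{1}{\frac{3}{1465952} + \sqrt{-69287}} = \frac{1}{\frac{3}{1465952} + i \sqrt{69287}}$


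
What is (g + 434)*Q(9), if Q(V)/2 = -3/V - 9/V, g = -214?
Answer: -1760/3 ≈ -586.67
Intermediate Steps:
Q(V) = -24/V (Q(V) = 2*(-3/V - 9/V) = 2*(-12/V) = -24/V)
(g + 434)*Q(9) = (-214 + 434)*(-24/9) = 220*(-24*⅑) = 220*(-8/3) = -1760/3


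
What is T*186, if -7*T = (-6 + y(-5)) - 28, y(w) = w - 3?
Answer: 1116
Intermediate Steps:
y(w) = -3 + w
T = 6 (T = -((-6 + (-3 - 5)) - 28)/7 = -((-6 - 8) - 28)/7 = -(-14 - 28)/7 = -⅐*(-42) = 6)
T*186 = 6*186 = 1116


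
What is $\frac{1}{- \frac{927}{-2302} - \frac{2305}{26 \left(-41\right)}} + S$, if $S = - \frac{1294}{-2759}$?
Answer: $\frac{3728803059}{4341487907} \approx 0.85888$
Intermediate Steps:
$S = \frac{1294}{2759}$ ($S = \left(-1294\right) \left(- \frac{1}{2759}\right) = \frac{1294}{2759} \approx 0.46901$)
$\frac{1}{- \frac{927}{-2302} - \frac{2305}{26 \left(-41\right)}} + S = \frac{1}{- \frac{927}{-2302} - \frac{2305}{26 \left(-41\right)}} + \frac{1294}{2759} = \frac{1}{\left(-927\right) \left(- \frac{1}{2302}\right) - \frac{2305}{-1066}} + \frac{1294}{2759} = \frac{1}{\frac{927}{2302} - - \frac{2305}{1066}} + \frac{1294}{2759} = \frac{1}{\frac{927}{2302} + \frac{2305}{1066}} + \frac{1294}{2759} = \frac{1}{\frac{1573573}{613483}} + \frac{1294}{2759} = \frac{613483}{1573573} + \frac{1294}{2759} = \frac{3728803059}{4341487907}$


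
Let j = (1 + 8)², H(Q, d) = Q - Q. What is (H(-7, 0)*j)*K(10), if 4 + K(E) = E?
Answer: 0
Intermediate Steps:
H(Q, d) = 0
j = 81 (j = 9² = 81)
K(E) = -4 + E
(H(-7, 0)*j)*K(10) = (0*81)*(-4 + 10) = 0*6 = 0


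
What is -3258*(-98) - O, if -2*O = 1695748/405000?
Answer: 64655433937/202500 ≈ 3.1929e+5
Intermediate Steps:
O = -423937/202500 (O = -847874/405000 = -½*423937/101250 = -423937/202500 ≈ -2.0935)
-3258*(-98) - O = -3258*(-98) - 1*(-423937/202500) = 319284 + 423937/202500 = 64655433937/202500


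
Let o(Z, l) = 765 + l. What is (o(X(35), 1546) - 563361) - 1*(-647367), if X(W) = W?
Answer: 86317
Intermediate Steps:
(o(X(35), 1546) - 563361) - 1*(-647367) = ((765 + 1546) - 563361) - 1*(-647367) = (2311 - 563361) + 647367 = -561050 + 647367 = 86317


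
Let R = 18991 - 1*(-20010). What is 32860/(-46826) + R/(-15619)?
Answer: -1169750583/365687647 ≈ -3.1988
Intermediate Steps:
R = 39001 (R = 18991 + 20010 = 39001)
32860/(-46826) + R/(-15619) = 32860/(-46826) + 39001/(-15619) = 32860*(-1/46826) + 39001*(-1/15619) = -16430/23413 - 39001/15619 = -1169750583/365687647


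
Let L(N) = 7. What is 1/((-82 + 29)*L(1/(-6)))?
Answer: -1/371 ≈ -0.0026954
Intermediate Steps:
1/((-82 + 29)*L(1/(-6))) = 1/((-82 + 29)*7) = 1/(-53*7) = 1/(-371) = -1/371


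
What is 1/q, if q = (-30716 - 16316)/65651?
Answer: -65651/47032 ≈ -1.3959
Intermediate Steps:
q = -47032/65651 (q = -47032*1/65651 = -47032/65651 ≈ -0.71639)
1/q = 1/(-47032/65651) = -65651/47032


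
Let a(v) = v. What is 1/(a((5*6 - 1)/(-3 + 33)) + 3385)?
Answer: 30/101579 ≈ 0.00029534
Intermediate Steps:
1/(a((5*6 - 1)/(-3 + 33)) + 3385) = 1/((5*6 - 1)/(-3 + 33) + 3385) = 1/((30 - 1)/30 + 3385) = 1/(29*(1/30) + 3385) = 1/(29/30 + 3385) = 1/(101579/30) = 30/101579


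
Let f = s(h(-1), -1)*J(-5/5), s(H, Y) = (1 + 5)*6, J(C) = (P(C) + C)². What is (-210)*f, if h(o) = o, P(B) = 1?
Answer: 0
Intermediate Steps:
J(C) = (1 + C)²
s(H, Y) = 36 (s(H, Y) = 6*6 = 36)
f = 0 (f = 36*(1 - 5/5)² = 36*(1 - 5*⅕)² = 36*(1 - 1)² = 36*0² = 36*0 = 0)
(-210)*f = -210*0 = 0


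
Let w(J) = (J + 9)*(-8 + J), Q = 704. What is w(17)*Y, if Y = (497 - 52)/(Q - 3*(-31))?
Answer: 104130/797 ≈ 130.65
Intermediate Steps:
w(J) = (-8 + J)*(9 + J) (w(J) = (9 + J)*(-8 + J) = (-8 + J)*(9 + J))
Y = 445/797 (Y = (497 - 52)/(704 - 3*(-31)) = 445/(704 + 93) = 445/797 ≈ 0.55834)
w(17)*Y = (-72 + 17 + 17²)*(445/797) = (-72 + 17 + 289)*(445/797) = 234*(445/797) = 104130/797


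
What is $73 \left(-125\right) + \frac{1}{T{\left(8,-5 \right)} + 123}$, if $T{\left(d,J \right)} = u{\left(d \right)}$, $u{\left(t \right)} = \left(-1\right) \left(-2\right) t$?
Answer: $- \frac{1268374}{139} \approx -9125.0$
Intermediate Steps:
$u{\left(t \right)} = 2 t$
$T{\left(d,J \right)} = 2 d$
$73 \left(-125\right) + \frac{1}{T{\left(8,-5 \right)} + 123} = 73 \left(-125\right) + \frac{1}{2 \cdot 8 + 123} = -9125 + \frac{1}{16 + 123} = -9125 + \frac{1}{139} = - \frac{1268374}{139}$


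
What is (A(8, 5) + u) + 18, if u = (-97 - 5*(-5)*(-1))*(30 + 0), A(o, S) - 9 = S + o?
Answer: -3620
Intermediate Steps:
A(o, S) = 9 + S + o (A(o, S) = 9 + (S + o) = 9 + S + o)
u = -3660 (u = (-97 + 25*(-1))*30 = (-97 - 25)*30 = -122*30 = -3660)
(A(8, 5) + u) + 18 = ((9 + 5 + 8) - 3660) + 18 = (22 - 3660) + 18 = -3638 + 18 = -3620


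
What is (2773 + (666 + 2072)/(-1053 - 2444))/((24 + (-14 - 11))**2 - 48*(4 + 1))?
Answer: -9694443/835783 ≈ -11.599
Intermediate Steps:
(2773 + (666 + 2072)/(-1053 - 2444))/((24 + (-14 - 11))**2 - 48*(4 + 1)) = (2773 + 2738/(-3497))/((24 - 25)**2 - 48*5) = (2773 + 2738*(-1/3497))/((-1)**2 - 8*30) = (2773 - 2738/3497)/(1 - 240) = (9694443/3497)/(-239) = (9694443/3497)*(-1/239) = -9694443/835783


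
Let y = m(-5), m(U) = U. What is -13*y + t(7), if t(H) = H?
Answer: 72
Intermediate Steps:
y = -5
-13*y + t(7) = -13*(-5) + 7 = 65 + 7 = 72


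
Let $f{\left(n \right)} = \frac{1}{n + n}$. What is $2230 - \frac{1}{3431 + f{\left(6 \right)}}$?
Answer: $\frac{91815778}{41173} \approx 2230.0$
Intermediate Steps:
$f{\left(n \right)} = \frac{1}{2 n}$
$2230 - \frac{1}{3431 + f{\left(6 \right)}} = 2230 - \frac{1}{3431 + \frac{1}{2 \cdot 6}} = 2230 - \frac{1}{3431 + \frac{1}{2} \cdot \frac{1}{6}} = 2230 - \frac{1}{3431 + \frac{1}{12}} = 2230 - \frac{1}{\frac{41173}{12}} = 2230 - \frac{12}{41173} = \frac{91815778}{41173}$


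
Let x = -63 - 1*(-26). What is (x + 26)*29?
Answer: -319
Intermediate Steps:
x = -37 (x = -63 + 26 = -37)
(x + 26)*29 = (-37 + 26)*29 = -11*29 = -319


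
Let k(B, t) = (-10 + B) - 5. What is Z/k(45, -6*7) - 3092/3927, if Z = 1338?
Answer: 860261/19635 ≈ 43.813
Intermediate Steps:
k(B, t) = -15 + B
Z/k(45, -6*7) - 3092/3927 = 1338/(-15 + 45) - 3092/3927 = 1338/30 - 3092*1/3927 = 1338*(1/30) - 3092/3927 = 223/5 - 3092/3927 = 860261/19635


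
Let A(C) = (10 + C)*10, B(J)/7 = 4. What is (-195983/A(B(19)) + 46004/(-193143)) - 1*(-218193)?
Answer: 15976261001531/73394340 ≈ 2.1768e+5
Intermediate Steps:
B(J) = 28 (B(J) = 7*4 = 28)
A(C) = 100 + 10*C
(-195983/A(B(19)) + 46004/(-193143)) - 1*(-218193) = (-195983/(100 + 10*28) + 46004/(-193143)) - 1*(-218193) = (-195983/(100 + 280) + 46004*(-1/193143)) + 218193 = (-195983/380 - 46004/193143) + 218193 = -37870226089/73394340 + 218193 = 15976261001531/73394340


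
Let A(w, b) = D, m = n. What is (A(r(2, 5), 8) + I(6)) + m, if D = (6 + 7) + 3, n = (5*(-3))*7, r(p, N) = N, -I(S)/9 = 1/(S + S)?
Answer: -359/4 ≈ -89.750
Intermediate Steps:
I(S) = -9/(2*S) (I(S) = -9/(S + S) = -9*1/(2*S) = -9/(2*S))
n = -105 (n = -15*7 = -105)
m = -105
D = 16 (D = 13 + 3 = 16)
A(w, b) = 16
(A(r(2, 5), 8) + I(6)) + m = (16 - 9/2/6) - 105 = (16 - 9/2*1/6) - 105 = (16 - 3/4) - 105 = 61/4 - 105 = -359/4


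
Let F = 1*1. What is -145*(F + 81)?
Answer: -11890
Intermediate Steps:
F = 1
-145*(F + 81) = -145*(1 + 81) = -145*82 = -11890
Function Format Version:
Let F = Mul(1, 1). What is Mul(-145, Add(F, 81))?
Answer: -11890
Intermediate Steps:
F = 1
Mul(-145, Add(F, 81)) = Mul(-145, Add(1, 81)) = Mul(-145, 82) = -11890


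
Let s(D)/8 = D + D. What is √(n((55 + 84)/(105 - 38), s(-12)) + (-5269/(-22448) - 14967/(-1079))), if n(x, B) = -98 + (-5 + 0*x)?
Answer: I*√3259501346583833/6055348 ≈ 9.4284*I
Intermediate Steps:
s(D) = 16*D (s(D) = 8*(D + D) = 8*(2*D) = 16*D)
n(x, B) = -103 (n(x, B) = -98 + (-5 + 0) = -98 - 5 = -103)
√(n((55 + 84)/(105 - 38), s(-12)) + (-5269/(-22448) - 14967/(-1079))) = √(-103 + (-5269/(-22448) - 14967/(-1079))) = √(-103 + (-5269*(-1/22448) - 14967*(-1/1079))) = √(-103 + (5269/22448 + 14967/1079)) = √(-103 + 341664467/24221392) = √(-2153138909/24221392) = I*√3259501346583833/6055348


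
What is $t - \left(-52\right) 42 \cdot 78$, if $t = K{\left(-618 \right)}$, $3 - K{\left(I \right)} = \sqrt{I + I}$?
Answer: $170355 - 2 i \sqrt{309} \approx 1.7036 \cdot 10^{5} - 35.157 i$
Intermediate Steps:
$K{\left(I \right)} = 3 - \sqrt{2} \sqrt{I}$ ($K{\left(I \right)} = 3 - \sqrt{I + I} = 3 - \sqrt{2 I} = 3 - \sqrt{2} \sqrt{I}$)
$t = 3 - 2 i \sqrt{309}$ ($t = 3 - \sqrt{2} \sqrt{-618} = 3 - \sqrt{2} i \sqrt{618} = 3 - 2 i \sqrt{309} \approx 3.0 - 35.157 i$)
$t - \left(-52\right) 42 \cdot 78 = \left(3 - 2 i \sqrt{309}\right) - \left(-52\right) 42 \cdot 78 = \left(3 - 2 i \sqrt{309}\right) - \left(-2184\right) 78 = \left(3 - 2 i \sqrt{309}\right) - -170352 = \left(3 - 2 i \sqrt{309}\right) + 170352 = 170355 - 2 i \sqrt{309}$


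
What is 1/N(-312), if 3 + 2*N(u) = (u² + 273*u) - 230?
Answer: 2/11935 ≈ 0.00016757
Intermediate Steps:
N(u) = -233/2 + u²/2 + 273*u/2 (N(u) = -3/2 + ((u² + 273*u) - 230)/2 = -3/2 + (-230 + u² + 273*u)/2 = -3/2 + (-115 + u²/2 + 273*u/2) = -233/2 + u²/2 + 273*u/2)
1/N(-312) = 1/(-233/2 + (½)*(-312)² + (273/2)*(-312)) = 1/(-233/2 + (½)*97344 - 42588) = 1/(-233/2 + 48672 - 42588) = 1/(11935/2) = 2/11935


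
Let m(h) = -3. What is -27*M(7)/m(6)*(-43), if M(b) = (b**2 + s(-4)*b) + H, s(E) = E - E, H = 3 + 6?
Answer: -22446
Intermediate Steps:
H = 9
s(E) = 0
M(b) = 9 + b**2 (M(b) = (b**2 + 0*b) + 9 = (b**2 + 0) + 9 = b**2 + 9 = 9 + b**2)
-27*M(7)/m(6)*(-43) = -27*(9 + 7**2)/(-3)*(-43) = -27*(9 + 49)*(-1)/3*(-43) = -1566*(-1)/3*(-43) = -27*(-58/3)*(-43) = 522*(-43) = -22446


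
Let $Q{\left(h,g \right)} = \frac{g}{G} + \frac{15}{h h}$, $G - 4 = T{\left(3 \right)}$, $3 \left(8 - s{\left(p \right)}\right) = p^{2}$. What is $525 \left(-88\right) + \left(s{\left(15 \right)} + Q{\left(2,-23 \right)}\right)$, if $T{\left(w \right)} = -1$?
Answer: $- \frac{555251}{12} \approx -46271.0$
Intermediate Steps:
$s{\left(p \right)} = 8 - \frac{p^{2}}{3}$
$G = 3$ ($G = 4 - 1 = 3$)
$Q{\left(h,g \right)} = \frac{15}{h^{2}} + \frac{g}{3}$ ($Q{\left(h,g \right)} = \frac{g}{3} + \frac{15}{h h} = g \frac{1}{3} + \frac{15}{h^{2}} = \frac{g}{3} + \frac{15}{h^{2}} = \frac{15}{h^{2}} + \frac{g}{3}$)
$525 \left(-88\right) + \left(s{\left(15 \right)} + Q{\left(2,-23 \right)}\right) = 525 \left(-88\right) + \left(\left(8 - \frac{15^{2}}{3}\right) + \left(\frac{15}{4} + \frac{1}{3} \left(-23\right)\right)\right) = -46200 + \left(\left(8 - 75\right) + \left(15 \cdot \frac{1}{4} - \frac{23}{3}\right)\right) = -46200 + \left(\left(8 - 75\right) + \left(\frac{15}{4} - \frac{23}{3}\right)\right) = -46200 - \frac{851}{12} = - \frac{555251}{12}$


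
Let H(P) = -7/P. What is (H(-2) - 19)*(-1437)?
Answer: 44547/2 ≈ 22274.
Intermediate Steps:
(H(-2) - 19)*(-1437) = (-7/(-2) - 19)*(-1437) = (-7*(-1/2) - 19)*(-1437) = (7/2 - 19)*(-1437) = -31/2*(-1437) = 44547/2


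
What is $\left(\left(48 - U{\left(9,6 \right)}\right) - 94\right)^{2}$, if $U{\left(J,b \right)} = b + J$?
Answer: $3721$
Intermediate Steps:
$U{\left(J,b \right)} = J + b$
$\left(\left(48 - U{\left(9,6 \right)}\right) - 94\right)^{2} = \left(\left(48 - \left(9 + 6\right)\right) - 94\right)^{2} = \left(\left(48 - 15\right) - 94\right)^{2} = \left(33 - 94\right)^{2} = \left(-61\right)^{2} = 3721$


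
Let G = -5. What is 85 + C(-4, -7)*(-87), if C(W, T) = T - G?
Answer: 259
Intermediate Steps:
C(W, T) = 5 + T (C(W, T) = T - 1*(-5) = T + 5 = 5 + T)
85 + C(-4, -7)*(-87) = 85 + (5 - 7)*(-87) = 85 - 2*(-87) = 85 + 174 = 259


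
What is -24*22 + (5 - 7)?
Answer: -530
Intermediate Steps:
-24*22 + (5 - 7) = -528 - 2 = -530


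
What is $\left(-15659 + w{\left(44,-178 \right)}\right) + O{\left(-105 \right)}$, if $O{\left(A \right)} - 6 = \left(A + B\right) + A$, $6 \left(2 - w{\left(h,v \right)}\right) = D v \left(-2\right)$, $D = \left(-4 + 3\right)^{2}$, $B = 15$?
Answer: $- \frac{47716}{3} \approx -15905.0$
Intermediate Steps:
$D = 1$ ($D = \left(-1\right)^{2} = 1$)
$w{\left(h,v \right)} = 2 + \frac{v}{3}$ ($w{\left(h,v \right)} = 2 - \frac{1 v \left(-2\right)}{6} = 2 - \frac{v \left(-2\right)}{6} = 2 - \frac{\left(-2\right) v}{6} = 2 + \frac{v}{3}$)
$O{\left(A \right)} = 21 + 2 A$ ($O{\left(A \right)} = 6 + \left(\left(A + 15\right) + A\right) = 6 + \left(\left(15 + A\right) + A\right) = 6 + \left(15 + 2 A\right) = 21 + 2 A$)
$\left(-15659 + w{\left(44,-178 \right)}\right) + O{\left(-105 \right)} = \left(-15659 + \left(2 + \frac{1}{3} \left(-178\right)\right)\right) + \left(21 + 2 \left(-105\right)\right) = \left(-15659 + \left(2 - \frac{178}{3}\right)\right) + \left(21 - 210\right) = \left(-15659 - \frac{172}{3}\right) - 189 = - \frac{47149}{3} - 189 = - \frac{47716}{3}$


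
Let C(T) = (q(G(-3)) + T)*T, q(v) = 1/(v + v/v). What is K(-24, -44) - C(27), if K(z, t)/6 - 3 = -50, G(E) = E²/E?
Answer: -1995/2 ≈ -997.50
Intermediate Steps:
G(E) = E
q(v) = 1/(1 + v) (q(v) = 1/(v + 1) = 1/(1 + v))
C(T) = T*(-½ + T) (C(T) = (1/(1 - 3) + T)*T = (1/(-2) + T)*T = (-½ + T)*T = T*(-½ + T))
K(z, t) = -282 (K(z, t) = 18 + 6*(-50) = 18 - 300 = -282)
K(-24, -44) - C(27) = -282 - 27*(-½ + 27) = -282 - 27*53/2 = -282 - 1*1431/2 = -282 - 1431/2 = -1995/2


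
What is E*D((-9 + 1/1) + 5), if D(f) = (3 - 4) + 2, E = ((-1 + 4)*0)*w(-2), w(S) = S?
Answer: 0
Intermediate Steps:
E = 0 (E = ((-1 + 4)*0)*(-2) = (3*0)*(-2) = 0*(-2) = 0)
D(f) = 1 (D(f) = -1 + 2 = 1)
E*D((-9 + 1/1) + 5) = 0*1 = 0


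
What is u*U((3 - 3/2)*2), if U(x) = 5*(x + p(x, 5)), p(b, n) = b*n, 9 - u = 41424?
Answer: -3727350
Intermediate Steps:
u = -41415 (u = 9 - 1*41424 = 9 - 41424 = -41415)
U(x) = 30*x (U(x) = 5*(x + x*5) = 5*(x + 5*x) = 5*(6*x) = 30*x)
u*U((3 - 3/2)*2) = -1242450*(3 - 3/2)*2 = -1242450*(3/2)*2 = -1242450*3 = -41415*90 = -3727350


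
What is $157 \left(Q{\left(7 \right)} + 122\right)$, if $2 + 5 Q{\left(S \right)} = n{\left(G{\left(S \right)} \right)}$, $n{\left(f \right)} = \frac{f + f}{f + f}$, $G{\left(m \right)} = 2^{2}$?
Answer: $\frac{95613}{5} \approx 19123.0$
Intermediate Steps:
$G{\left(m \right)} = 4$
$n{\left(f \right)} = 1$ ($n{\left(f \right)} = \frac{2 f}{2 f} = 2 f \frac{1}{2 f} = 1$)
$Q{\left(S \right)} = - \frac{1}{5}$ ($Q{\left(S \right)} = - \frac{2}{5} + \frac{1}{5} \cdot 1 = - \frac{2}{5} + \frac{1}{5} = - \frac{1}{5}$)
$157 \left(Q{\left(7 \right)} + 122\right) = 157 \left(- \frac{1}{5} + 122\right) = 157 \cdot \frac{609}{5} = \frac{95613}{5}$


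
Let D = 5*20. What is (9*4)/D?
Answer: 9/25 ≈ 0.36000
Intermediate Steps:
D = 100
(9*4)/D = (9*4)/100 = 36*(1/100) = 9/25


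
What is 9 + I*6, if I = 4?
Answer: 33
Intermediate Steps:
9 + I*6 = 9 + 4*6 = 9 + 24 = 33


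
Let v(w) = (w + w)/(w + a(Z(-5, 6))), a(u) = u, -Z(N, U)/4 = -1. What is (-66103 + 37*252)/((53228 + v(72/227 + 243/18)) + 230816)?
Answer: -459285331/2297644462 ≈ -0.19989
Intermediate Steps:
Z(N, U) = 4 (Z(N, U) = -4*(-1) = 4)
v(w) = 2*w/(4 + w) (v(w) = (w + w)/(w + 4) = (2*w)/(4 + w) = 2*w/(4 + w))
(-66103 + 37*252)/((53228 + v(72/227 + 243/18)) + 230816) = (-66103 + 37*252)/((53228 + 2*(72/227 + 243/18)/(4 + (72/227 + 243/18))) + 230816) = (-66103 + 9324)/((53228 + 2*(72*(1/227) + 243*(1/18))/(4 + (72*(1/227) + 243*(1/18)))) + 230816) = -56779/((53228 + 2*(72/227 + 27/2)/(4 + (72/227 + 27/2))) + 230816) = -56779/((53228 + 2*(6273/454)/(4 + 6273/454)) + 230816) = -56779/((53228 + 2*(6273/454)/(8089/454)) + 230816) = -56779/((53228 + 2*(6273/454)*(454/8089)) + 230816) = -56779/((53228 + 12546/8089) + 230816) = -56779/(430573838/8089 + 230816) = -56779/2297644462/8089 = -56779*8089/2297644462 = -459285331/2297644462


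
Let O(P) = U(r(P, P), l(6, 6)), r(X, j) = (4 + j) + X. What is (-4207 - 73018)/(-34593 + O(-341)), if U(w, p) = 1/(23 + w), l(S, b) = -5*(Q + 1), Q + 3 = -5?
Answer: 50582375/22658416 ≈ 2.2324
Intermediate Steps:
Q = -8 (Q = -3 - 5 = -8)
r(X, j) = 4 + X + j
l(S, b) = 35 (l(S, b) = -5*(-8 + 1) = -5*(-7) = 35)
O(P) = 1/(27 + 2*P) (O(P) = 1/(23 + (4 + P + P)) = 1/(23 + (4 + 2*P)) = 1/(27 + 2*P))
(-4207 - 73018)/(-34593 + O(-341)) = (-4207 - 73018)/(-34593 + 1/(27 + 2*(-341))) = -77225/(-34593 + 1/(27 - 682)) = -77225/(-34593 + 1/(-655)) = -77225/(-34593 - 1/655) = -77225/(-22658416/655) = -77225*(-655/22658416) = 50582375/22658416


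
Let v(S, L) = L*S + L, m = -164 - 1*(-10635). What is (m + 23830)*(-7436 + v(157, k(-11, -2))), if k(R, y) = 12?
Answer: -190027540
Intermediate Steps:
m = 10471 (m = -164 + 10635 = 10471)
v(S, L) = L + L*S
(m + 23830)*(-7436 + v(157, k(-11, -2))) = (10471 + 23830)*(-7436 + 12*(1 + 157)) = 34301*(-7436 + 12*158) = 34301*(-7436 + 1896) = 34301*(-5540) = -190027540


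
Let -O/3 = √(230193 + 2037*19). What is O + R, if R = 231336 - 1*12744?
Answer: 218592 - 12*√16806 ≈ 2.1704e+5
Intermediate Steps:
R = 218592 (R = 231336 - 12744 = 218592)
O = -12*√16806 (O = -3*√(230193 + 2037*19) = -3*√(230193 + 38703) = -12*√16806 ≈ -1555.7)
O + R = -12*√16806 + 218592 = 218592 - 12*√16806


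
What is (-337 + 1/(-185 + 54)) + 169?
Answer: -22009/131 ≈ -168.01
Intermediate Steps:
(-337 + 1/(-185 + 54)) + 169 = (-337 + 1/(-131)) + 169 = (-337 - 1/131) + 169 = -44148/131 + 169 = -22009/131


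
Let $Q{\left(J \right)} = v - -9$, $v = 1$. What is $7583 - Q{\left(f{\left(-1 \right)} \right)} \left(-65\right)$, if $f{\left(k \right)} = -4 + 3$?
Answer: $8233$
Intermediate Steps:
$f{\left(k \right)} = -1$
$Q{\left(J \right)} = 10$ ($Q{\left(J \right)} = 1 - -9 = 1 + 9 = 10$)
$7583 - Q{\left(f{\left(-1 \right)} \right)} \left(-65\right) = 7583 - 10 \left(-65\right) = 7583 - -650 = 7583 + 650 = 8233$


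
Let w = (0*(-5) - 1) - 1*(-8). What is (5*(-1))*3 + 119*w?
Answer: 818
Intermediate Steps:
w = 7 (w = (0 - 1) + 8 = -1 + 8 = 7)
(5*(-1))*3 + 119*w = (5*(-1))*3 + 119*7 = -5*3 + 833 = -15 + 833 = 818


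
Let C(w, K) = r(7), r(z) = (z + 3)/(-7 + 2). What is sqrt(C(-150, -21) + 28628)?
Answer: sqrt(28626) ≈ 169.19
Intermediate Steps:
r(z) = -3/5 - z/5 (r(z) = (3 + z)/(-5) = (3 + z)*(-1/5) = -3/5 - z/5)
C(w, K) = -2 (C(w, K) = -3/5 - 1/5*7 = -3/5 - 7/5 = -2)
sqrt(C(-150, -21) + 28628) = sqrt(-2 + 28628) = sqrt(28626)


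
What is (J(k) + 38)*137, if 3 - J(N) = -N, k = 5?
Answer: 6302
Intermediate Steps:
J(N) = 3 + N (J(N) = 3 - (-1)*N = 3 + N)
(J(k) + 38)*137 = ((3 + 5) + 38)*137 = (8 + 38)*137 = 46*137 = 6302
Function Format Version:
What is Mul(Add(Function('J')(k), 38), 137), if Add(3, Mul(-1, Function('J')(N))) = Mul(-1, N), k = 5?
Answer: 6302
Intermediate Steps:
Function('J')(N) = Add(3, N) (Function('J')(N) = Add(3, Mul(-1, Mul(-1, N))) = Add(3, N))
Mul(Add(Function('J')(k), 38), 137) = Mul(Add(Add(3, 5), 38), 137) = Mul(Add(8, 38), 137) = Mul(46, 137) = 6302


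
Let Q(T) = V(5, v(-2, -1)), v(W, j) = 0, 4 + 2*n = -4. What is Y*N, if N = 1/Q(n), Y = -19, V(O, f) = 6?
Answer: -19/6 ≈ -3.1667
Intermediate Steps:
n = -4 (n = -2 + (½)*(-4) = -2 - 2 = -4)
Q(T) = 6
N = ⅙ (N = 1/6 = ⅙ ≈ 0.16667)
Y*N = -19*⅙ = -19/6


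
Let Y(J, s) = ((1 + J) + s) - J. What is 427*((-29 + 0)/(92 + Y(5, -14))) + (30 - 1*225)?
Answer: -27788/79 ≈ -351.75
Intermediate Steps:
Y(J, s) = 1 + s (Y(J, s) = (1 + J + s) - J = 1 + s)
427*((-29 + 0)/(92 + Y(5, -14))) + (30 - 1*225) = 427*((-29 + 0)/(92 + (1 - 14))) + (30 - 1*225) = 427*(-29/(92 - 13)) + (30 - 225) = 427*(-29/79) - 195 = -12383/79 - 195 = -27788/79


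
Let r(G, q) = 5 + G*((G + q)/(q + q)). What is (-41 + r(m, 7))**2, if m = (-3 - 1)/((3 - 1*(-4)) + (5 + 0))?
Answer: 5189284/3969 ≈ 1307.5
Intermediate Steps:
m = -1/3 (m = -4/((3 + 4) + 5) = -4/(7 + 5) = -4/12 = -4*1/12 = -1/3 ≈ -0.33333)
r(G, q) = 5 + G*(G + q)/(2*q) (r(G, q) = 5 + G*((G + q)/((2*q))) = 5 + G*((G + q)*(1/(2*q))) = 5 + G*((G + q)/(2*q)) = 5 + G*(G + q)/(2*q))
(-41 + r(m, 7))**2 = (-41 + (1/2)*((-1/3)**2 + 7*(10 - 1/3))/7)**2 = (-41 + (1/2)*(1/7)*(1/9 + 7*(29/3)))**2 = (-41 + (1/2)*(1/7)*(1/9 + 203/3))**2 = (-41 + (1/2)*(1/7)*(610/9))**2 = (-41 + 305/63)**2 = (-2278/63)**2 = 5189284/3969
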